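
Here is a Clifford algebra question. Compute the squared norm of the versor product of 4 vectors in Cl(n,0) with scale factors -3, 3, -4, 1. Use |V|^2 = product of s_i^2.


Each vector v_i has |v_i|^2 = s_i^2
Squared scales: (-3)^2 = 9, 3^2 = 9, (-4)^2 = 16, 1^2 = 1
|V|^2 = 9 * 9 * 16 * 1
= 1296


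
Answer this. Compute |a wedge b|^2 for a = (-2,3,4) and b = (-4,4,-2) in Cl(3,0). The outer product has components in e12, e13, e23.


a wedge b = (a1*b2 - a2*b1)*e12 + (a1*b3 - a3*b1)*e13 + (a2*b3 - a3*b2)*e23
e12 coeff: (-2)*4 - 3*(-4) = -8 - (-12) = 4
e13 coeff: (-2)*(-2) - 4*(-4) = 4 - (-16) = 20
e23 coeff: 3*(-2) - 4*4 = -6 - 16 = -22
|a wedge b|^2 = 4^2 + 20^2 + (-22)^2
= 16 + 400 + 484
= 900


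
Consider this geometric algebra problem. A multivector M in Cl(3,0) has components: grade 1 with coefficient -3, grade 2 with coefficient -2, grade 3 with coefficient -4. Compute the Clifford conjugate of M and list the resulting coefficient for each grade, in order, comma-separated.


Clifford conjugate sign for grade k: (-1)^(k(k+1)/2)
Grade 1: (-1)^(1*2/2) = (-1)^1 = -1, coeff -3 -> 3
Grade 2: (-1)^(2*3/2) = (-1)^3 = -1, coeff -2 -> 2
Grade 3: (-1)^(3*4/2) = (-1)^6 = 1, coeff -4 -> -4
Conjugated coefficients: 3, 2, -4


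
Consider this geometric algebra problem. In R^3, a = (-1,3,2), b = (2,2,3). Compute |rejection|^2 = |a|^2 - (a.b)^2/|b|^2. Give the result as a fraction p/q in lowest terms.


|a|^2 = (-1)^2 + 3^2 + 2^2 = 14
|b|^2 = 2^2 + 2^2 + 3^2 = 17
a . b = (-1)*2 + 3*2 + 2*3 = 10
(a.b)^2 = 10^2 = 100
|rej|^2 = 14 - 100/17
= (238 - 100)/17
= 138/17
In lowest terms: 138/17


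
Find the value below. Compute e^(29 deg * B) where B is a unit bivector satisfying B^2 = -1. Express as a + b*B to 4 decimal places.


For a unit bivector B with B^2 = -1, the exponential series gives
e^(theta*B) = cos(theta) + sin(theta)*B (the GA analogue of Euler's formula).
theta = 29 degrees = 0.506145 rad
cos(29 deg) = 0.8746
sin(29 deg) = 0.4848
exp(theta*B) = 0.8746 + 0.4848*B


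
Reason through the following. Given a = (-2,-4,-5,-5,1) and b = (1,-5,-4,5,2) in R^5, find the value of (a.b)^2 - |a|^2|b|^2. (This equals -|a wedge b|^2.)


a . b = (-2)*1 + (-4)*(-5) + (-5)*(-4) + (-5)*5 + 1*2
= -2 + 20 + 20 + (-25) + 2 = 15
|a|^2 = (-2)^2 + (-4)^2 + (-5)^2 + (-5)^2 + 1^2 = 71
|b|^2 = 1^2 + (-5)^2 + (-4)^2 + 5^2 + 2^2 = 71
(a.b)^2 = 15^2 = 225
|a|^2 * |b|^2 = 71 * 71 = 5041
Result = 225 - 5041 = -4816


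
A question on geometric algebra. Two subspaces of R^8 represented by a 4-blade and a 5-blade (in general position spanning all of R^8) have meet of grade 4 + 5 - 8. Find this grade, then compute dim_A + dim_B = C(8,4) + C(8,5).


Meet grade = grade(A) + grade(B) - n
= 4 + 5 - 8 = 1
C(8,4) = 70
C(8,5) = 56
dim_A + dim_B = 70 + 56 = 126


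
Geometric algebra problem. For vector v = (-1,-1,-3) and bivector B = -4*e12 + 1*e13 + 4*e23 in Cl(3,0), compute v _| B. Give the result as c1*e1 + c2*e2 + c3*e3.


Left contraction v _| B = <vB>_1 (grade-1 part of the geometric product vB).
Using e1_|e12 = e2, e2_|e12 = -e1, e1_|e13 = e3, e3_|e13 = -e1, e2_|e23 = e3, e3_|e23 = -e2:
e1 coeff: -v2*b12 - v3*b13 = -(-1)*(-4) - (-3)*(1) = -1
e2 coeff: v1*b12 - v3*b23 = (-1)*(-4) - (-3)*(4) = 16
e3 coeff: v1*b13 + v2*b23 = (-1)*(1) + (-1)*(4) = -5
v _| B = -1*e1 + 16*e2 - 5*e3


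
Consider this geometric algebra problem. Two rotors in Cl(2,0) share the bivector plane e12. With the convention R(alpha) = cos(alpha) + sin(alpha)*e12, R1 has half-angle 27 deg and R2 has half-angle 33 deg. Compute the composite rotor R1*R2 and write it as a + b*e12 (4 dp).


Same-plane rotors commute and their half-angles add:
R1*R2 = cos(a1 + a2) + sin(a1 + a2)*e12.
a1 + a2 = 27 + 33 = 60 deg
cos(60 deg) = 0.5000
sin(60 deg) = 0.8660
R1*R2 = 0.5000 + 0.8660*e12


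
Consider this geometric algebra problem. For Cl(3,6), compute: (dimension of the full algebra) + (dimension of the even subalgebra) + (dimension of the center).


n = 3 + 6 = 9
Total dim = 2^9 = 512
Even subalgebra dim = 2^8 = 256
n is odd, so center dim = 2
Sum = 512 + 256 + 2 = 770


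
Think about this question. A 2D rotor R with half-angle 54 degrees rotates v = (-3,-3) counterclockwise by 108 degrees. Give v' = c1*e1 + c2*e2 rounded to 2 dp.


Rotor R = cos(54deg) - sin(54deg)*e12
Rotation angle theta = 2 * 54 = 108 degrees
v' = R*v*~R rotates v by theta.
cos(108deg) = -0.3090, sin(108deg) = 0.9511
v'_1 = -3*cos(108deg) - (-3)*sin(108deg)
= -3*(-0.3090) - (-3)*0.9511
= 3.78
v'_2 = -3*sin(108deg) + (-3)*cos(108deg)
= -3*0.9511 + (-3)*(-0.3090)
= -1.93
v' = 3.78*e1 - 1.93*e2


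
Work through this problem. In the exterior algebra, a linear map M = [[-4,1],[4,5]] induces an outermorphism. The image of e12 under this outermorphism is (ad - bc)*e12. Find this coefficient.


The outermorphism of a linear map f sends e1^e2 to f(e1)^f(e2).
f(e1) = -4*e1 + 4*e2
f(e2) = 1*e1 + 5*e2
f(e1) ^ f(e2) = (-4*e1 + 4*e2) ^ (1*e1 + 5*e2)
= (-4)*5*e12 + 4*1*e21
= (-20 - 4)*e12
= -24*e12
Coefficient = -24


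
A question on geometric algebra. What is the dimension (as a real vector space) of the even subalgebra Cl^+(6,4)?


Even subalgebra dimension = 2^(n-1)
n = 6 + 4 = 10
2^(10 - 1) = 2^9 = 512
Verification: sum of C(10,k) for even k = 1 + 45 + 210 + 210 + 45 + 1 = 512
Result = 512


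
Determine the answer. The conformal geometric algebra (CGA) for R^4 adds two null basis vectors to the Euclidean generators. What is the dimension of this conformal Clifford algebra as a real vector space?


The conformal model of R^4 uses Cl(5,1): the 4 Euclidean generators plus two extra orthogonal generators e+ (e+^2 = +1) and e- (e-^2 = -1), from which the null vectors e0, einf are built.
Number of generators m = 4 + 2 = 6.
dim Cl(p,q) = 2^m = 2^6 = 64


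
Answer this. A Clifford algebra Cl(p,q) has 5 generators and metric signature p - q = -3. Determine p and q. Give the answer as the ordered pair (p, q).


We need p + q = 5 and p - q = -3.
Adding: 2p = 5 + (-3) = 2, so p = 1.
Then q = 5 - 1 = 4.
(p, q) = (1, 4)


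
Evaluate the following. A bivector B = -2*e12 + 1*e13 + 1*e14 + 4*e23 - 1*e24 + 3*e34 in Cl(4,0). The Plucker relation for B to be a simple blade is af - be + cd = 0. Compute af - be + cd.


Plucker relation: af - be + cd
a*f = (-2)*3 = -6
b*e = 1*(-1) = -1
c*d = 1*4 = 4
af - be + cd = -6 - (-1) + 4
= -1


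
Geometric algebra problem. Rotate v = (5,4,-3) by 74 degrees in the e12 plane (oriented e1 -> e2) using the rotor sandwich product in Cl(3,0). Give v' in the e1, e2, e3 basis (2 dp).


Rotor R = cos(37deg) - sin(37deg)*e12
Rotation angle theta = 2 * 37 = 74 degrees in the e12 plane (e1 -> e2).
The component perpendicular to the plane (e3) is invariant: v'_3 = v3 = -3.00
cos(74deg) = 0.2756, sin(74deg) = 0.9613
v'_1 = v1*cos(theta) - v2*sin(theta) = 5*0.2756 - 4*0.9613 = -2.47
v'_2 = v1*sin(theta) + v2*cos(theta) = 5*0.9613 + 4*0.2756 = 5.91
v' = -2.47*e1 + 5.91*e2 - 3.00*e3


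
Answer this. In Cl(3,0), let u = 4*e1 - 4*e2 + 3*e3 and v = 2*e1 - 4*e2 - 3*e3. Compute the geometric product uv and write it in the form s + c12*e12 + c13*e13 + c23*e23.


In Cl(3,0): e_i^2 = 1, e_ie_j = -e_je_i for i != j.
Scalar part = u . v = 4*2 + (-4)*(-4) + 3*(-3)
= 8 + 16 + (-9) = 15
e12 coeff = 4*(-4) - (-4)*2 = -16 - (-8) = -8
e13 coeff = 4*(-3) - 3*2 = -12 - 6 = -18
e23 coeff = (-4)*(-3) - 3*(-4) = 12 - (-12) = 24
uv = 15 - 8*e12 - 18*e13 + 24*e23


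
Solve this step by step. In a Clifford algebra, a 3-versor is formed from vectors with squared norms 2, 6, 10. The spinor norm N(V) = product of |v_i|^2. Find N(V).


Spinor norm N(V) = |v1|^2 * |v2|^2 * ... * |v3|^2
= 2 * 6 * 10
Running product: 2, 12, 120
N(V) = 120


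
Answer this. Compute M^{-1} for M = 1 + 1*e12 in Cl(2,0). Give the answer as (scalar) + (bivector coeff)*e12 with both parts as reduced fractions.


M = 1 + 1*e12, where e12^2 = -1.
Since M commutes with its reverse ~M = a - b*e12, M * ~M = a^2 - b^2*e12^2 = a^2 + b^2.
So M^{-1} = ~M / (a^2 + b^2) = (a - b*e12)/(a^2 + b^2).
a^2 + b^2 = 1 + 1 = 2
Scalar part = 1/2 = 1/2
Bivector coeff = -1/2 = -1/2
M^{-1} = 1/2 - 1/2*e12


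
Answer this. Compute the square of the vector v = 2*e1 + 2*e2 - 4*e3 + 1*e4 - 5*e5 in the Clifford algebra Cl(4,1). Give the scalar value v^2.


v^2 = sum of c_i^2 * e_i^2
Positive signature terms (e_i^2 = +1): 2^2 + 2^2 + (-4)^2 + 1^2 = 25
Negative signature terms (e_j^2 = -1): (-5)^2 = 25
v^2 = 25 - 25 = 0


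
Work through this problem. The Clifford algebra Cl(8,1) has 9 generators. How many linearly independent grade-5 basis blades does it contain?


Number of grade-k basis blades in Cl(p,q) with n = p + q is C(n, k).
n = 8 + 1 = 9
C(9, 5) = 9! / (5! * 4!)
= 362880 / (120 * 24)
= 126


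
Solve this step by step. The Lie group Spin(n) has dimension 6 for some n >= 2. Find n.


dim Spin(n) = dim so(n) = n(n-1)/2.
Solve n(n-1)/2 = 6, i.e. n^2 - n - 12 = 0.
Discriminant = 1 + 8*6 = 49
n = (1 + sqrt(49))/2 = (1 + 7)/2 = 4


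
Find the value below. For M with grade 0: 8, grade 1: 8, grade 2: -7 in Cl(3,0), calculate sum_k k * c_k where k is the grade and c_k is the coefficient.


Grade-weighted sum = sum of grade_k * coefficient_k
0*8 = 0
1*8 = 8
2*(-7) = -14
Total = 0 + 8 + (-14) = -6


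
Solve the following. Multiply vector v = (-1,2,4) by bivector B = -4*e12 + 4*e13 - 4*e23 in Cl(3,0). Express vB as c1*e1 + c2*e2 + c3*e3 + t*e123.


vB has grade-1 (vector) and grade-3 (trivector) parts: vB = (v _| B) + (v ^ B).
Vector part <vB>_1:
  e1: -v2*b12 - v3*b13 = -(2)*(-4) - (4)*(4) = -8
  e2: v1*b12 - v3*b23 = (-1)*(-4) - (4)*(-4) = 20
  e3: v1*b13 + v2*b23 = (-1)*(4) + (2)*(-4) = -12
Trivector part <vB>_3:
  e123: v1*b23 - v2*b13 + v3*b12 = (-1)*(-4) - (2)*(4) + (4)*(-4) = -20
vB = -8*e1 + 20*e2 - 12*e3 - 20*e123


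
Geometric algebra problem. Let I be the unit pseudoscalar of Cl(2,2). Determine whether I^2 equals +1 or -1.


The pseudoscalar I = e1...e_n (product of all n generators) of Cl(p,q) satisfies I^2 = (-1)^(q + n(n-1)/2).
p = 2, q = 2, n = p + q = 4
n(n-1)/2 = 4 * 3 / 2 = 6
Exponent = q + n(n-1)/2 = 2 + 6 = 8
I^2 = (-1)^8 = +1


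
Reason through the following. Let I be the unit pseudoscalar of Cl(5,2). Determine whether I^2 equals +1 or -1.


The pseudoscalar I = e1...e_n (product of all n generators) of Cl(p,q) satisfies I^2 = (-1)^(q + n(n-1)/2).
p = 5, q = 2, n = p + q = 7
n(n-1)/2 = 7 * 6 / 2 = 21
Exponent = q + n(n-1)/2 = 2 + 21 = 23
I^2 = (-1)^23 = -1


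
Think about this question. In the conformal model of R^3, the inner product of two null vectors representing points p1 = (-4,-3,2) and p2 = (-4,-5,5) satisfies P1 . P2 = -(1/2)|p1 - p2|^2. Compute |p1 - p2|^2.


p1 - p2 = (0, 2, -3)
|p1 - p2|^2 = 0^2 + 2^2 + (-3)^2
= 0 + 4 + 9
= 13


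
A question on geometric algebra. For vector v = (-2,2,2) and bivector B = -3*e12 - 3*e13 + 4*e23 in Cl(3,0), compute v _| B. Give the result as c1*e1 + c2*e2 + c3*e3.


Left contraction v _| B = <vB>_1 (grade-1 part of the geometric product vB).
Using e1_|e12 = e2, e2_|e12 = -e1, e1_|e13 = e3, e3_|e13 = -e1, e2_|e23 = e3, e3_|e23 = -e2:
e1 coeff: -v2*b12 - v3*b13 = -(2)*(-3) - (2)*(-3) = 12
e2 coeff: v1*b12 - v3*b23 = (-2)*(-3) - (2)*(4) = -2
e3 coeff: v1*b13 + v2*b23 = (-2)*(-3) + (2)*(4) = 14
v _| B = 12*e1 - 2*e2 + 14*e3


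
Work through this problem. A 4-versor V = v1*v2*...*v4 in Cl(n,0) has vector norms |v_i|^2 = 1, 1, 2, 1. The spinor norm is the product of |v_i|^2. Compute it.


Spinor norm N(V) = |v1|^2 * |v2|^2 * ... * |v4|^2
= 1 * 1 * 2 * 1
Running product: 1, 1, 2, 2
N(V) = 2


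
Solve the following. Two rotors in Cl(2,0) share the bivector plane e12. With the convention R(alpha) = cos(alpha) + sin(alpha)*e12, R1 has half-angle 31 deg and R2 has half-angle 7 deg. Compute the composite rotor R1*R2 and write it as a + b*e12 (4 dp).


Same-plane rotors commute and their half-angles add:
R1*R2 = cos(a1 + a2) + sin(a1 + a2)*e12.
a1 + a2 = 31 + 7 = 38 deg
cos(38 deg) = 0.7880
sin(38 deg) = 0.6157
R1*R2 = 0.7880 + 0.6157*e12


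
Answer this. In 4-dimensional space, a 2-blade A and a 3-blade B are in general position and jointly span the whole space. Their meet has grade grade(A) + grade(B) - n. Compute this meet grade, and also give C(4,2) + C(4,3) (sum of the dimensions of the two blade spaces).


Meet grade = grade(A) + grade(B) - n
= 2 + 3 - 4 = 1
C(4,2) = 6
C(4,3) = 4
dim_A + dim_B = 6 + 4 = 10


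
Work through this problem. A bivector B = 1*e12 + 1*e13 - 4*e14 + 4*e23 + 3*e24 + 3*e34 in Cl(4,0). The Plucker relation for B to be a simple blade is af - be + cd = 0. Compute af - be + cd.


Plucker relation: af - be + cd
a*f = 1*3 = 3
b*e = 1*3 = 3
c*d = (-4)*4 = -16
af - be + cd = 3 - 3 + (-16)
= -16


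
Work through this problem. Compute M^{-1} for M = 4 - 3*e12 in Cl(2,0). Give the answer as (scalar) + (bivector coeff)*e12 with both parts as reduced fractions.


M = 4 - 3*e12, where e12^2 = -1.
Since M commutes with its reverse ~M = a - b*e12, M * ~M = a^2 - b^2*e12^2 = a^2 + b^2.
So M^{-1} = ~M / (a^2 + b^2) = (a - b*e12)/(a^2 + b^2).
a^2 + b^2 = 16 + 9 = 25
Scalar part = 4/25 = 4/25
Bivector coeff = 3/25 = 3/25
M^{-1} = 4/25 + 3/25*e12


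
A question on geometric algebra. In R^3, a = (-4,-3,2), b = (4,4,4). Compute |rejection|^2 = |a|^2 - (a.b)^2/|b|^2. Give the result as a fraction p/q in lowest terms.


|a|^2 = (-4)^2 + (-3)^2 + 2^2 = 29
|b|^2 = 4^2 + 4^2 + 4^2 = 48
a . b = (-4)*4 + (-3)*4 + 2*4 = -20
(a.b)^2 = (-20)^2 = 400
|rej|^2 = 29 - 400/48
= (1392 - 400)/48
= 992/48
In lowest terms: 62/3


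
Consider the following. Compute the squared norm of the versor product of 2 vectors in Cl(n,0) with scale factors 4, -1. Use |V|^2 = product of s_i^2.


Each vector v_i has |v_i|^2 = s_i^2
Squared scales: 4^2 = 16, (-1)^2 = 1
|V|^2 = 16 * 1
= 16


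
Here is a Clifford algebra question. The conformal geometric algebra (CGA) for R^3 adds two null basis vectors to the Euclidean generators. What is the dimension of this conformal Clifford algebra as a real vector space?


The conformal model of R^3 uses Cl(4,1): the 3 Euclidean generators plus two extra orthogonal generators e+ (e+^2 = +1) and e- (e-^2 = -1), from which the null vectors e0, einf are built.
Number of generators m = 3 + 2 = 5.
dim Cl(p,q) = 2^m = 2^5 = 32


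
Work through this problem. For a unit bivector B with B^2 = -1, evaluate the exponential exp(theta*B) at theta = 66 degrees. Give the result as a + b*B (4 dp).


For a unit bivector B with B^2 = -1, the exponential series gives
e^(theta*B) = cos(theta) + sin(theta)*B (the GA analogue of Euler's formula).
theta = 66 degrees = 1.151917 rad
cos(66 deg) = 0.4067
sin(66 deg) = 0.9135
exp(theta*B) = 0.4067 + 0.9135*B


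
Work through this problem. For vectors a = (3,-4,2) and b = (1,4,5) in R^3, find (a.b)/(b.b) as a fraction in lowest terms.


Projection coefficient = (a . b) / (b . b)
a . b = 3*1 + (-4)*4 + 2*5
= 3 + (-16) + 10 = -3
b . b = 1^2 + 4^2 + 5^2
= 1 + 16 + 25 = 42
Coefficient = -3/42
In lowest terms: -1/14


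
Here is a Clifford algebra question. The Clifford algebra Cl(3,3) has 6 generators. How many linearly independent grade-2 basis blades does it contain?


Number of grade-k basis blades in Cl(p,q) with n = p + q is C(n, k).
n = 3 + 3 = 6
C(6, 2) = 6! / (2! * 4!)
= 720 / (2 * 24)
= 15


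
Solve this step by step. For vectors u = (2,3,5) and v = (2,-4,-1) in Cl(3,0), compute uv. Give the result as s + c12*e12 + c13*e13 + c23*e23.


In Cl(3,0): e_i^2 = 1, e_ie_j = -e_je_i for i != j.
Scalar part = u . v = 2*2 + 3*(-4) + 5*(-1)
= 4 + (-12) + (-5) = -13
e12 coeff = 2*(-4) - 3*2 = -8 - 6 = -14
e13 coeff = 2*(-1) - 5*2 = -2 - 10 = -12
e23 coeff = 3*(-1) - 5*(-4) = -3 - (-20) = 17
uv = -13 - 14*e12 - 12*e13 + 17*e23


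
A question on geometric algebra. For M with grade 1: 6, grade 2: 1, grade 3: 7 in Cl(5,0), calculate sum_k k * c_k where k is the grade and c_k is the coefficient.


Grade-weighted sum = sum of grade_k * coefficient_k
1*6 = 6
2*1 = 2
3*7 = 21
Total = 6 + 2 + 21 = 29


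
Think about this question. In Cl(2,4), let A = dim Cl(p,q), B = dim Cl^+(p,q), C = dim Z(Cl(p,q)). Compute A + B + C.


n = 2 + 4 = 6
Total dim = 2^6 = 64
Even subalgebra dim = 2^5 = 32
n is even, so center dim = 1
Sum = 64 + 32 + 1 = 97


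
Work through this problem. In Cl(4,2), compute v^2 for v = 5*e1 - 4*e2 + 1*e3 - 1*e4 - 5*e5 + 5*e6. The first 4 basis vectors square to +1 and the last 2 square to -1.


v^2 = sum of c_i^2 * e_i^2
Positive signature terms (e_i^2 = +1): 5^2 + (-4)^2 + 1^2 + (-1)^2 = 43
Negative signature terms (e_j^2 = -1): (-5)^2 + 5^2 = 50
v^2 = 43 - 50 = -7


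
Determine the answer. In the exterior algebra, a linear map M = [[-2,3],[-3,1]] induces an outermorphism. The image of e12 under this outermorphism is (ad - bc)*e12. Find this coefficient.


The outermorphism of a linear map f sends e1^e2 to f(e1)^f(e2).
f(e1) = -2*e1 - 3*e2
f(e2) = 3*e1 + 1*e2
f(e1) ^ f(e2) = (-2*e1 - 3*e2) ^ (3*e1 + 1*e2)
= (-2)*1*e12 + (-3)*3*e21
= (-2 - (-9))*e12
= 7*e12
Coefficient = 7


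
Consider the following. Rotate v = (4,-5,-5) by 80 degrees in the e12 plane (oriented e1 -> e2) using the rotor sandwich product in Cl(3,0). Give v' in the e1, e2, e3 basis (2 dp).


Rotor R = cos(40deg) - sin(40deg)*e12
Rotation angle theta = 2 * 40 = 80 degrees in the e12 plane (e1 -> e2).
The component perpendicular to the plane (e3) is invariant: v'_3 = v3 = -5.00
cos(80deg) = 0.1736, sin(80deg) = 0.9848
v'_1 = v1*cos(theta) - v2*sin(theta) = 4*0.1736 - (-5)*0.9848 = 5.62
v'_2 = v1*sin(theta) + v2*cos(theta) = 4*0.9848 + (-5)*0.1736 = 3.07
v' = 5.62*e1 + 3.07*e2 - 5.00*e3


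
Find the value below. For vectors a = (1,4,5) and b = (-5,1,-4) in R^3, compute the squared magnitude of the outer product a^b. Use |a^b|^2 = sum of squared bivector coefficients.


a wedge b = (a1*b2 - a2*b1)*e12 + (a1*b3 - a3*b1)*e13 + (a2*b3 - a3*b2)*e23
e12 coeff: 1*1 - 4*(-5) = 1 - (-20) = 21
e13 coeff: 1*(-4) - 5*(-5) = -4 - (-25) = 21
e23 coeff: 4*(-4) - 5*1 = -16 - 5 = -21
|a wedge b|^2 = 21^2 + 21^2 + (-21)^2
= 441 + 441 + 441
= 1323


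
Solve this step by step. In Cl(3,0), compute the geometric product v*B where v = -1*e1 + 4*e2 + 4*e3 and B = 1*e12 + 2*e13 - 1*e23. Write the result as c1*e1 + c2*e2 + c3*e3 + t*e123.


vB has grade-1 (vector) and grade-3 (trivector) parts: vB = (v _| B) + (v ^ B).
Vector part <vB>_1:
  e1: -v2*b12 - v3*b13 = -(4)*(1) - (4)*(2) = -12
  e2: v1*b12 - v3*b23 = (-1)*(1) - (4)*(-1) = 3
  e3: v1*b13 + v2*b23 = (-1)*(2) + (4)*(-1) = -6
Trivector part <vB>_3:
  e123: v1*b23 - v2*b13 + v3*b12 = (-1)*(-1) - (4)*(2) + (4)*(1) = -3
vB = -12*e1 + 3*e2 - 6*e3 - 3*e123


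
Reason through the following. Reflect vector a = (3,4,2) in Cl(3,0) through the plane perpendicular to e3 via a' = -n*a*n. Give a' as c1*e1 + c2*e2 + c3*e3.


Reflection formula: a' = -n*a*n, with n = e3 (unit vector, n^2 = 1).
For reflection through hyperplane perp to e3:
The component along e3 flips sign, others stay.
a = (3, 4, 2)
a' = (3, 4, -2)
a' = 3*e1 + 4*e2 - 2*e3


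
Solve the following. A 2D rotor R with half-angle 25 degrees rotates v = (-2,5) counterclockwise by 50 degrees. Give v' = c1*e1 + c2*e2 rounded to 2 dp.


Rotor R = cos(25deg) - sin(25deg)*e12
Rotation angle theta = 2 * 25 = 50 degrees
v' = R*v*~R rotates v by theta.
cos(50deg) = 0.6428, sin(50deg) = 0.7660
v'_1 = -2*cos(50deg) - 5*sin(50deg)
= -2*0.6428 - 5*0.7660
= -5.12
v'_2 = -2*sin(50deg) + 5*cos(50deg)
= -2*0.7660 + 5*0.6428
= 1.68
v' = -5.12*e1 + 1.68*e2


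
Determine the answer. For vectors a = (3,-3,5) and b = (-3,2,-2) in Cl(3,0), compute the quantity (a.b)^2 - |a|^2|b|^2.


a . b = 3*(-3) + (-3)*2 + 5*(-2)
= -9 + (-6) + (-10) = -25
|a|^2 = 3^2 + (-3)^2 + 5^2 = 43
|b|^2 = (-3)^2 + 2^2 + (-2)^2 = 17
(a.b)^2 = (-25)^2 = 625
|a|^2 * |b|^2 = 43 * 17 = 731
Result = 625 - 731 = -106


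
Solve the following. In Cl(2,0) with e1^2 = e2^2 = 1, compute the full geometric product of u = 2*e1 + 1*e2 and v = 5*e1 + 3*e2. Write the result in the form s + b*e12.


Expand: (2*e1 + 1*e2)(5*e1 + 3*e2)
= 2*5*e1e1 + 2*3*e1e2 + 1*5*e2e1 + 1*3*e2e2
Using e1^2 = e2^2 = 1, e2e1 = -e1e2:
Scalar part s = 2*5 + 1*3 = 10 + 3 = 13
Bivector part b = 2*3 - 1*5 = 6 - 5 = 1
uv = 13 + 1*e12


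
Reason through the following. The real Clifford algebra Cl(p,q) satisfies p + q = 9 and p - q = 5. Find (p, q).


We need p + q = 9 and p - q = 5.
Adding: 2p = 9 + 5 = 14, so p = 7.
Then q = 9 - 7 = 2.
(p, q) = (7, 2)


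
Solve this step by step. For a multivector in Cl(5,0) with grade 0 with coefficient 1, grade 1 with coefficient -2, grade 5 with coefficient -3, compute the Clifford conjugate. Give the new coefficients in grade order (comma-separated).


Clifford conjugate sign for grade k: (-1)^(k(k+1)/2)
Grade 0: (-1)^(0*1/2) = (-1)^0 = 1, coeff 1 -> 1
Grade 1: (-1)^(1*2/2) = (-1)^1 = -1, coeff -2 -> 2
Grade 5: (-1)^(5*6/2) = (-1)^15 = -1, coeff -3 -> 3
Conjugated coefficients: 1, 2, 3


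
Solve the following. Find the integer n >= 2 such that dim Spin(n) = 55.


dim Spin(n) = dim so(n) = n(n-1)/2.
Solve n(n-1)/2 = 55, i.e. n^2 - n - 110 = 0.
Discriminant = 1 + 8*55 = 441
n = (1 + sqrt(441))/2 = (1 + 21)/2 = 11


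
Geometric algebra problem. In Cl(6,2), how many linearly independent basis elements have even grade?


Even subalgebra dimension = 2^(n-1)
n = 6 + 2 = 8
2^(8 - 1) = 2^7 = 128
Verification: sum of C(8,k) for even k = 1 + 28 + 70 + 28 + 1 = 128
Result = 128


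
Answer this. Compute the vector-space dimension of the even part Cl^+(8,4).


Even subalgebra dimension = 2^(n-1)
n = 8 + 4 = 12
2^(12 - 1) = 2^11 = 2048
Verification: sum of C(12,k) for even k = 1 + 66 + 495 + 924 + 495 + 66 + 1 = 2048
Result = 2048


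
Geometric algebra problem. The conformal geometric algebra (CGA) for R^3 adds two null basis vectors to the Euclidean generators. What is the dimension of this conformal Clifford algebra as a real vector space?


The conformal model of R^3 uses Cl(4,1): the 3 Euclidean generators plus two extra orthogonal generators e+ (e+^2 = +1) and e- (e-^2 = -1), from which the null vectors e0, einf are built.
Number of generators m = 3 + 2 = 5.
dim Cl(p,q) = 2^m = 2^5 = 32


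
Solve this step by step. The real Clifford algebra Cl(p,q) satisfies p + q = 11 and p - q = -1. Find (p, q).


We need p + q = 11 and p - q = -1.
Adding: 2p = 11 + (-1) = 10, so p = 5.
Then q = 11 - 5 = 6.
(p, q) = (5, 6)


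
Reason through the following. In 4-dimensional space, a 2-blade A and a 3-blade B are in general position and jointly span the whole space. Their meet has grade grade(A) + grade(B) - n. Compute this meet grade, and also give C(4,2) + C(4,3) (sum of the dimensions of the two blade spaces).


Meet grade = grade(A) + grade(B) - n
= 2 + 3 - 4 = 1
C(4,2) = 6
C(4,3) = 4
dim_A + dim_B = 6 + 4 = 10


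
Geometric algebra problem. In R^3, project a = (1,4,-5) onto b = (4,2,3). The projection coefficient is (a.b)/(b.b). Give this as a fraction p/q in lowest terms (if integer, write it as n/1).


Projection coefficient = (a . b) / (b . b)
a . b = 1*4 + 4*2 + (-5)*3
= 4 + 8 + (-15) = -3
b . b = 4^2 + 2^2 + 3^2
= 16 + 4 + 9 = 29
Coefficient = -3/29
In lowest terms: -3/29


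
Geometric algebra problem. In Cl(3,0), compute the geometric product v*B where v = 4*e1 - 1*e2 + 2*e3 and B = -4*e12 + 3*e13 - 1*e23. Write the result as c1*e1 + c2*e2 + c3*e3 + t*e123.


vB has grade-1 (vector) and grade-3 (trivector) parts: vB = (v _| B) + (v ^ B).
Vector part <vB>_1:
  e1: -v2*b12 - v3*b13 = -(-1)*(-4) - (2)*(3) = -10
  e2: v1*b12 - v3*b23 = (4)*(-4) - (2)*(-1) = -14
  e3: v1*b13 + v2*b23 = (4)*(3) + (-1)*(-1) = 13
Trivector part <vB>_3:
  e123: v1*b23 - v2*b13 + v3*b12 = (4)*(-1) - (-1)*(3) + (2)*(-4) = -9
vB = -10*e1 - 14*e2 + 13*e3 - 9*e123


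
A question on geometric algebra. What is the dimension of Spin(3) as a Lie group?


Spin(n) double-covers SO(n); both have Lie algebra so(n) of dimension n(n-1)/2.
n = 3
n(n-1) = 3 * 2 = 6
dim Spin(3) = 6/2 = 3


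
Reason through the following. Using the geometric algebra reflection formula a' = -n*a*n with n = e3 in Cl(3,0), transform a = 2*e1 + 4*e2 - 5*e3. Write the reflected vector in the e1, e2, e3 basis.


Reflection formula: a' = -n*a*n, with n = e3 (unit vector, n^2 = 1).
For reflection through hyperplane perp to e3:
The component along e3 flips sign, others stay.
a = (2, 4, -5)
a' = (2, 4, 5)
a' = 2*e1 + 4*e2 + 5*e3


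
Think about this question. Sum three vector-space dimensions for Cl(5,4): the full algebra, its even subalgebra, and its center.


n = 5 + 4 = 9
Total dim = 2^9 = 512
Even subalgebra dim = 2^8 = 256
n is odd, so center dim = 2
Sum = 512 + 256 + 2 = 770


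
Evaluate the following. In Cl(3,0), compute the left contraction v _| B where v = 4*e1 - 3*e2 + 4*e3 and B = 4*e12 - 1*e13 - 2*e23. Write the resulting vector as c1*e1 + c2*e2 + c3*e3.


Left contraction v _| B = <vB>_1 (grade-1 part of the geometric product vB).
Using e1_|e12 = e2, e2_|e12 = -e1, e1_|e13 = e3, e3_|e13 = -e1, e2_|e23 = e3, e3_|e23 = -e2:
e1 coeff: -v2*b12 - v3*b13 = -(-3)*(4) - (4)*(-1) = 16
e2 coeff: v1*b12 - v3*b23 = (4)*(4) - (4)*(-2) = 24
e3 coeff: v1*b13 + v2*b23 = (4)*(-1) + (-3)*(-2) = 2
v _| B = 16*e1 + 24*e2 + 2*e3


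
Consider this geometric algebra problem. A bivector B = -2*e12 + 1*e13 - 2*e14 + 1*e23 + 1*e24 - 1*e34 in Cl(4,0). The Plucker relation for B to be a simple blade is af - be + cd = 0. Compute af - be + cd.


Plucker relation: af - be + cd
a*f = (-2)*(-1) = 2
b*e = 1*1 = 1
c*d = (-2)*1 = -2
af - be + cd = 2 - 1 + (-2)
= -1


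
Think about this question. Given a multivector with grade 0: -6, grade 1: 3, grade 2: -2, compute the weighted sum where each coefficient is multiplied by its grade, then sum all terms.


Grade-weighted sum = sum of grade_k * coefficient_k
0*(-6) = 0
1*3 = 3
2*(-2) = -4
Total = 0 + 3 + (-4) = -1


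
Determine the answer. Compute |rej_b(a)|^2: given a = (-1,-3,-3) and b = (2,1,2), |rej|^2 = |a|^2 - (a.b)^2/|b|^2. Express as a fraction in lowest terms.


|a|^2 = (-1)^2 + (-3)^2 + (-3)^2 = 19
|b|^2 = 2^2 + 1^2 + 2^2 = 9
a . b = (-1)*2 + (-3)*1 + (-3)*2 = -11
(a.b)^2 = (-11)^2 = 121
|rej|^2 = 19 - 121/9
= (171 - 121)/9
= 50/9
In lowest terms: 50/9


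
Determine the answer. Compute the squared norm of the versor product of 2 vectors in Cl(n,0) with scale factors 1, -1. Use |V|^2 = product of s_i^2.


Each vector v_i has |v_i|^2 = s_i^2
Squared scales: 1^2 = 1, (-1)^2 = 1
|V|^2 = 1 * 1
= 1


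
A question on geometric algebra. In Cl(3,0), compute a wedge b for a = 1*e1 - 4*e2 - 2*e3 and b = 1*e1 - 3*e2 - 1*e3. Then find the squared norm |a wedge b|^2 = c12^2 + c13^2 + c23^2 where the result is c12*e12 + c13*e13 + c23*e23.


a wedge b = (a1*b2 - a2*b1)*e12 + (a1*b3 - a3*b1)*e13 + (a2*b3 - a3*b2)*e23
e12 coeff: 1*(-3) - (-4)*1 = -3 - (-4) = 1
e13 coeff: 1*(-1) - (-2)*1 = -1 - (-2) = 1
e23 coeff: (-4)*(-1) - (-2)*(-3) = 4 - 6 = -2
|a wedge b|^2 = 1^2 + 1^2 + (-2)^2
= 1 + 1 + 4
= 6


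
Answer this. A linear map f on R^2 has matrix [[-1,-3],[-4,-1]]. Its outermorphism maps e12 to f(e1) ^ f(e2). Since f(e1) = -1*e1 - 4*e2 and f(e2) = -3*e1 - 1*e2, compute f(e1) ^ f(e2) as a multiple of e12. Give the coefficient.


The outermorphism of a linear map f sends e1^e2 to f(e1)^f(e2).
f(e1) = -1*e1 - 4*e2
f(e2) = -3*e1 - 1*e2
f(e1) ^ f(e2) = (-1*e1 - 4*e2) ^ (-3*e1 - 1*e2)
= (-1)*(-1)*e12 + (-4)*(-3)*e21
= (1 - 12)*e12
= -11*e12
Coefficient = -11


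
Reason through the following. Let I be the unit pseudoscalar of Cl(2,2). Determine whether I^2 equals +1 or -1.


The pseudoscalar I = e1...e_n (product of all n generators) of Cl(p,q) satisfies I^2 = (-1)^(q + n(n-1)/2).
p = 2, q = 2, n = p + q = 4
n(n-1)/2 = 4 * 3 / 2 = 6
Exponent = q + n(n-1)/2 = 2 + 6 = 8
I^2 = (-1)^8 = +1


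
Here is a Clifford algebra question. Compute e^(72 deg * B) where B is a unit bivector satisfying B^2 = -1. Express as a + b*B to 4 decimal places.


For a unit bivector B with B^2 = -1, the exponential series gives
e^(theta*B) = cos(theta) + sin(theta)*B (the GA analogue of Euler's formula).
theta = 72 degrees = 1.256637 rad
cos(72 deg) = 0.3090
sin(72 deg) = 0.9511
exp(theta*B) = 0.3090 + 0.9511*B


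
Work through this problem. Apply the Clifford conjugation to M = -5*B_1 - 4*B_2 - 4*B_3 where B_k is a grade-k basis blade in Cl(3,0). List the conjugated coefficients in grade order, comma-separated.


Clifford conjugate sign for grade k: (-1)^(k(k+1)/2)
Grade 1: (-1)^(1*2/2) = (-1)^1 = -1, coeff -5 -> 5
Grade 2: (-1)^(2*3/2) = (-1)^3 = -1, coeff -4 -> 4
Grade 3: (-1)^(3*4/2) = (-1)^6 = 1, coeff -4 -> -4
Conjugated coefficients: 5, 4, -4


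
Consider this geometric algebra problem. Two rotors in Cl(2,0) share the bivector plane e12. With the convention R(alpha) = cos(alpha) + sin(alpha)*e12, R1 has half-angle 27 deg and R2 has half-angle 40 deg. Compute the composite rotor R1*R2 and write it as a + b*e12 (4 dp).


Same-plane rotors commute and their half-angles add:
R1*R2 = cos(a1 + a2) + sin(a1 + a2)*e12.
a1 + a2 = 27 + 40 = 67 deg
cos(67 deg) = 0.3907
sin(67 deg) = 0.9205
R1*R2 = 0.3907 + 0.9205*e12


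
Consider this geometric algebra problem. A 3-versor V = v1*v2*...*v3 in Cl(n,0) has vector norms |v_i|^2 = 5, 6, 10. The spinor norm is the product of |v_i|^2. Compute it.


Spinor norm N(V) = |v1|^2 * |v2|^2 * ... * |v3|^2
= 5 * 6 * 10
Running product: 5, 30, 300
N(V) = 300


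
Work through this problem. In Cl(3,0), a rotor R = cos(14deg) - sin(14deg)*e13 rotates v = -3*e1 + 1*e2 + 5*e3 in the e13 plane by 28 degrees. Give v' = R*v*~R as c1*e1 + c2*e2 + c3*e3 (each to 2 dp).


Rotor R = cos(14deg) - sin(14deg)*e13
Rotation angle theta = 2 * 14 = 28 degrees in the e13 plane (e1 -> e3).
The component perpendicular to the plane (e2) is invariant: v'_2 = v2 = 1.00
cos(28deg) = 0.8829, sin(28deg) = 0.4695
v'_1 = v1*cos(theta) - v3*sin(theta) = -3*0.8829 - 5*0.4695 = -5.00
v'_3 = v1*sin(theta) + v3*cos(theta) = -3*0.4695 + 5*0.8829 = 3.01
v' = -5.00*e1 + 1.00*e2 + 3.01*e3


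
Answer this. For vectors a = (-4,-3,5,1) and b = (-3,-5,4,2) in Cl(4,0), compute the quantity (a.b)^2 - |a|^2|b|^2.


a . b = (-4)*(-3) + (-3)*(-5) + 5*4 + 1*2
= 12 + 15 + 20 + 2 = 49
|a|^2 = (-4)^2 + (-3)^2 + 5^2 + 1^2 = 51
|b|^2 = (-3)^2 + (-5)^2 + 4^2 + 2^2 = 54
(a.b)^2 = 49^2 = 2401
|a|^2 * |b|^2 = 51 * 54 = 2754
Result = 2401 - 2754 = -353


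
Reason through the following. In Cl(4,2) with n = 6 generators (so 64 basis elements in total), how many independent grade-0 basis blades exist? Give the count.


Number of grade-k basis blades in Cl(p,q) with n = p + q is C(n, k).
n = 4 + 2 = 6
C(6, 0) = 6! / (0! * 6!)
= 720 / (1 * 720)
= 1


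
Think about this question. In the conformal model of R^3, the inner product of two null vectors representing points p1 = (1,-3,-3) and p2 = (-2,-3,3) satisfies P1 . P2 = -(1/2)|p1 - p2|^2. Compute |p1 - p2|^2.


p1 - p2 = (3, 0, -6)
|p1 - p2|^2 = 3^2 + 0^2 + (-6)^2
= 9 + 0 + 36
= 45


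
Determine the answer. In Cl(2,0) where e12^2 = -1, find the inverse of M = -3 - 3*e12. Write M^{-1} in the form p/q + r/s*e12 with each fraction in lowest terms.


M = -3 - 3*e12, where e12^2 = -1.
Since M commutes with its reverse ~M = a - b*e12, M * ~M = a^2 - b^2*e12^2 = a^2 + b^2.
So M^{-1} = ~M / (a^2 + b^2) = (a - b*e12)/(a^2 + b^2).
a^2 + b^2 = 9 + 9 = 18
Scalar part = -3/18 = -1/6
Bivector coeff = 3/18 = 1/6
M^{-1} = -1/6 + 1/6*e12


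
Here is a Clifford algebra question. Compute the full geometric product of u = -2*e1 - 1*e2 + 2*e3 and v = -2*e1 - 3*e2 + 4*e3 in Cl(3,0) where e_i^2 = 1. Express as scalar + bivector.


In Cl(3,0): e_i^2 = 1, e_ie_j = -e_je_i for i != j.
Scalar part = u . v = (-2)*(-2) + (-1)*(-3) + 2*4
= 4 + 3 + 8 = 15
e12 coeff = (-2)*(-3) - (-1)*(-2) = 6 - 2 = 4
e13 coeff = (-2)*4 - 2*(-2) = -8 - (-4) = -4
e23 coeff = (-1)*4 - 2*(-3) = -4 - (-6) = 2
uv = 15 + 4*e12 - 4*e13 + 2*e23


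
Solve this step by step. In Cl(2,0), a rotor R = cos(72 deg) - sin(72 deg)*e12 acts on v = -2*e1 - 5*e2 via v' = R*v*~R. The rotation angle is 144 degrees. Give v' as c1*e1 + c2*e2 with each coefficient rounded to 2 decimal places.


Rotor R = cos(72deg) - sin(72deg)*e12
Rotation angle theta = 2 * 72 = 144 degrees
v' = R*v*~R rotates v by theta.
cos(144deg) = -0.8090, sin(144deg) = 0.5878
v'_1 = -2*cos(144deg) - (-5)*sin(144deg)
= -2*(-0.8090) - (-5)*0.5878
= 4.56
v'_2 = -2*sin(144deg) + (-5)*cos(144deg)
= -2*0.5878 + (-5)*(-0.8090)
= 2.87
v' = 4.56*e1 + 2.87*e2


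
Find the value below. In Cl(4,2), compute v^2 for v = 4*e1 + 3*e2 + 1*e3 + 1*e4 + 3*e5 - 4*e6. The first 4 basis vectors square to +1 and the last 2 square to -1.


v^2 = sum of c_i^2 * e_i^2
Positive signature terms (e_i^2 = +1): 4^2 + 3^2 + 1^2 + 1^2 = 27
Negative signature terms (e_j^2 = -1): 3^2 + (-4)^2 = 25
v^2 = 27 - 25 = 2


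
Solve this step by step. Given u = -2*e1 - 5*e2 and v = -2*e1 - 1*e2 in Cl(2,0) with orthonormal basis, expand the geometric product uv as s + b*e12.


Expand: (-2*e1 - 5*e2)(-2*e1 - 1*e2)
= (-2)*(-2)*e1e1 + (-2)*(-1)*e1e2 + (-5)*(-2)*e2e1 + (-5)*(-1)*e2e2
Using e1^2 = e2^2 = 1, e2e1 = -e1e2:
Scalar part s = (-2)*(-2) + (-5)*(-1) = 4 + 5 = 9
Bivector part b = (-2)*(-1) - (-5)*(-2) = 2 - 10 = -8
uv = 9 - 8*e12


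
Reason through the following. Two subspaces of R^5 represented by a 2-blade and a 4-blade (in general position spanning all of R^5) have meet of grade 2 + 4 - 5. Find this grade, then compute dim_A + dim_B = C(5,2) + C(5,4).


Meet grade = grade(A) + grade(B) - n
= 2 + 4 - 5 = 1
C(5,2) = 10
C(5,4) = 5
dim_A + dim_B = 10 + 5 = 15


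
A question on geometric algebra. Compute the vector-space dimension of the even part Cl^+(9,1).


Even subalgebra dimension = 2^(n-1)
n = 9 + 1 = 10
2^(10 - 1) = 2^9 = 512
Verification: sum of C(10,k) for even k = 1 + 45 + 210 + 210 + 45 + 1 = 512
Result = 512


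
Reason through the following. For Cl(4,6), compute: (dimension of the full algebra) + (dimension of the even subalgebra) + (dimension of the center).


n = 4 + 6 = 10
Total dim = 2^10 = 1024
Even subalgebra dim = 2^9 = 512
n is even, so center dim = 1
Sum = 1024 + 512 + 1 = 1537


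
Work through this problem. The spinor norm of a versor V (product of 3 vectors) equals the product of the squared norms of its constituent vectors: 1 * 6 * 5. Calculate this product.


Spinor norm N(V) = |v1|^2 * |v2|^2 * ... * |v3|^2
= 1 * 6 * 5
Running product: 1, 6, 30
N(V) = 30


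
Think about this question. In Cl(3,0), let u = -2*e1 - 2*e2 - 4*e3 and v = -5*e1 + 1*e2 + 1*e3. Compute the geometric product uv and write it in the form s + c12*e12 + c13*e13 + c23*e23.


In Cl(3,0): e_i^2 = 1, e_ie_j = -e_je_i for i != j.
Scalar part = u . v = (-2)*(-5) + (-2)*1 + (-4)*1
= 10 + (-2) + (-4) = 4
e12 coeff = (-2)*1 - (-2)*(-5) = -2 - 10 = -12
e13 coeff = (-2)*1 - (-4)*(-5) = -2 - 20 = -22
e23 coeff = (-2)*1 - (-4)*1 = -2 - (-4) = 2
uv = 4 - 12*e12 - 22*e13 + 2*e23


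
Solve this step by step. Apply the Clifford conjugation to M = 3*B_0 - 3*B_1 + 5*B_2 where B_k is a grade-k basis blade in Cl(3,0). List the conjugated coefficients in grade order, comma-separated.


Clifford conjugate sign for grade k: (-1)^(k(k+1)/2)
Grade 0: (-1)^(0*1/2) = (-1)^0 = 1, coeff 3 -> 3
Grade 1: (-1)^(1*2/2) = (-1)^1 = -1, coeff -3 -> 3
Grade 2: (-1)^(2*3/2) = (-1)^3 = -1, coeff 5 -> -5
Conjugated coefficients: 3, 3, -5


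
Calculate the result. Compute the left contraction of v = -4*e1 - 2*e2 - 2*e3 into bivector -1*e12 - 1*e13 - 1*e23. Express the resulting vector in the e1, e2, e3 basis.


Left contraction v _| B = <vB>_1 (grade-1 part of the geometric product vB).
Using e1_|e12 = e2, e2_|e12 = -e1, e1_|e13 = e3, e3_|e13 = -e1, e2_|e23 = e3, e3_|e23 = -e2:
e1 coeff: -v2*b12 - v3*b13 = -(-2)*(-1) - (-2)*(-1) = -4
e2 coeff: v1*b12 - v3*b23 = (-4)*(-1) - (-2)*(-1) = 2
e3 coeff: v1*b13 + v2*b23 = (-4)*(-1) + (-2)*(-1) = 6
v _| B = -4*e1 + 2*e2 + 6*e3


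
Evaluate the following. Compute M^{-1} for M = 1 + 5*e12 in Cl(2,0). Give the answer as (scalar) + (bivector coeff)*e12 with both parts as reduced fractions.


M = 1 + 5*e12, where e12^2 = -1.
Since M commutes with its reverse ~M = a - b*e12, M * ~M = a^2 - b^2*e12^2 = a^2 + b^2.
So M^{-1} = ~M / (a^2 + b^2) = (a - b*e12)/(a^2 + b^2).
a^2 + b^2 = 1 + 25 = 26
Scalar part = 1/26 = 1/26
Bivector coeff = -5/26 = -5/26
M^{-1} = 1/26 - 5/26*e12


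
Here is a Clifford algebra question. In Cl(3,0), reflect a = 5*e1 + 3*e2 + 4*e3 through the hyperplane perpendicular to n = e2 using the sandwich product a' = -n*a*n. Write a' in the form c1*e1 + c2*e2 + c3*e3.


Reflection formula: a' = -n*a*n, with n = e2 (unit vector, n^2 = 1).
For reflection through hyperplane perp to e2:
The component along e2 flips sign, others stay.
a = (5, 3, 4)
a' = (5, -3, 4)
a' = 5*e1 - 3*e2 + 4*e3


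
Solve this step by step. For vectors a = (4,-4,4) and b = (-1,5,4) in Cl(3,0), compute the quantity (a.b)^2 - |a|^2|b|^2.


a . b = 4*(-1) + (-4)*5 + 4*4
= -4 + (-20) + 16 = -8
|a|^2 = 4^2 + (-4)^2 + 4^2 = 48
|b|^2 = (-1)^2 + 5^2 + 4^2 = 42
(a.b)^2 = (-8)^2 = 64
|a|^2 * |b|^2 = 48 * 42 = 2016
Result = 64 - 2016 = -1952


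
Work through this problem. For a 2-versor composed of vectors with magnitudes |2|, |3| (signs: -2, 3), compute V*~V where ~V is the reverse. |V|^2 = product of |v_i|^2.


Each vector v_i has |v_i|^2 = s_i^2
Squared scales: (-2)^2 = 4, 3^2 = 9
|V|^2 = 4 * 9
= 36


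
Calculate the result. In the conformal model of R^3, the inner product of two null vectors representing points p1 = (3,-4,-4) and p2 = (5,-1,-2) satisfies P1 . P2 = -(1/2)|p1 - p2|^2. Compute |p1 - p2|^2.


p1 - p2 = (-2, -3, -2)
|p1 - p2|^2 = (-2)^2 + (-3)^2 + (-2)^2
= 4 + 9 + 4
= 17


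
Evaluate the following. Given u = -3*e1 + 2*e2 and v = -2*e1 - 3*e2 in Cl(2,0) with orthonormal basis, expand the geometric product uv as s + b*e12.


Expand: (-3*e1 + 2*e2)(-2*e1 - 3*e2)
= (-3)*(-2)*e1e1 + (-3)*(-3)*e1e2 + 2*(-2)*e2e1 + 2*(-3)*e2e2
Using e1^2 = e2^2 = 1, e2e1 = -e1e2:
Scalar part s = (-3)*(-2) + 2*(-3) = 6 + (-6) = 0
Bivector part b = (-3)*(-3) - 2*(-2) = 9 - (-4) = 13
uv = 0 + 13*e12


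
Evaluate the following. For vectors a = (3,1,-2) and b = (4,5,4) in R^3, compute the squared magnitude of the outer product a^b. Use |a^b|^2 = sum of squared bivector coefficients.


a wedge b = (a1*b2 - a2*b1)*e12 + (a1*b3 - a3*b1)*e13 + (a2*b3 - a3*b2)*e23
e12 coeff: 3*5 - 1*4 = 15 - 4 = 11
e13 coeff: 3*4 - (-2)*4 = 12 - (-8) = 20
e23 coeff: 1*4 - (-2)*5 = 4 - (-10) = 14
|a wedge b|^2 = 11^2 + 20^2 + 14^2
= 121 + 400 + 196
= 717


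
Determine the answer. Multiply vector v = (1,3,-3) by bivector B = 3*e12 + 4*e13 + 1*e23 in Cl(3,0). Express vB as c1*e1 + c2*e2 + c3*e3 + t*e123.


vB has grade-1 (vector) and grade-3 (trivector) parts: vB = (v _| B) + (v ^ B).
Vector part <vB>_1:
  e1: -v2*b12 - v3*b13 = -(3)*(3) - (-3)*(4) = 3
  e2: v1*b12 - v3*b23 = (1)*(3) - (-3)*(1) = 6
  e3: v1*b13 + v2*b23 = (1)*(4) + (3)*(1) = 7
Trivector part <vB>_3:
  e123: v1*b23 - v2*b13 + v3*b12 = (1)*(1) - (3)*(4) + (-3)*(3) = -20
vB = 3*e1 + 6*e2 + 7*e3 - 20*e123


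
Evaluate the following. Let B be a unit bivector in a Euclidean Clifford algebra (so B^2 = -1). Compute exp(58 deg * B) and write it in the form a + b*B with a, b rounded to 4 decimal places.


For a unit bivector B with B^2 = -1, the exponential series gives
e^(theta*B) = cos(theta) + sin(theta)*B (the GA analogue of Euler's formula).
theta = 58 degrees = 1.012291 rad
cos(58 deg) = 0.5299
sin(58 deg) = 0.8480
exp(theta*B) = 0.5299 + 0.8480*B


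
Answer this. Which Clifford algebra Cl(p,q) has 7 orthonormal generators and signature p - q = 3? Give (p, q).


We need p + q = 7 and p - q = 3.
Adding: 2p = 7 + 3 = 10, so p = 5.
Then q = 7 - 5 = 2.
(p, q) = (5, 2)


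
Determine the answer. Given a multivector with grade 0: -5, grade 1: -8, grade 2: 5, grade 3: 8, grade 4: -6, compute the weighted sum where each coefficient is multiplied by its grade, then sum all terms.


Grade-weighted sum = sum of grade_k * coefficient_k
0*(-5) = 0
1*(-8) = -8
2*5 = 10
3*8 = 24
4*(-6) = -24
Total = 0 + (-8) + 10 + 24 + (-24) = 2
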